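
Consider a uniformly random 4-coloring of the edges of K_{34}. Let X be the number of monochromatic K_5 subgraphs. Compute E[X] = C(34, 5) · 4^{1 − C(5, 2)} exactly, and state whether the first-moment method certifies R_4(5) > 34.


E[X] = C(34, 5) · 4^{1 − 10} = 278256 · 4^{−9} = 278256/262144.
As a reduced fraction: E[X] = 17391/16384 ≈ 1.06146.
Is E[X] < 1? NO.
Since E[X] ≥ 1, the first-moment bound is inconclusive at n = 34; it does NOT by itself certify R_4(5) > 34.

E[X] = 17391/16384 ≈ 1.06146; E[X] ≥ 1; first-moment method inconclusive here.


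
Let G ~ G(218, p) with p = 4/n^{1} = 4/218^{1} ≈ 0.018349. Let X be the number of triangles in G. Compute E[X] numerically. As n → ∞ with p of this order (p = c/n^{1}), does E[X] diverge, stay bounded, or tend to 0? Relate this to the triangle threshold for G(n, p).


Number of potential triangles: C(218, 3) = 1703016.
Each occurs with probability p³ ≈ (0.018349)³ ≈ 6.1774678e-06.
By linearity: E[X] = C(218, 3)·p³ ≈ 1703016 · 6.1774678e-06 ≈ 10.52033.
Here α = 1, so p = 4/n is exactly at the triangle threshold p ~ 1/n. Asymptotically E[X] → c³/6 = 4³/6 = 32/3 ≈ 10.66667, a bounded constant. In this regime the triangle count is asymptotically Poisson(c³/6).

E[X] ≈ 10.52033; in regime p = Θ(1/n^{1}) E[X] stays bounded (at the triangle threshold p ~ 1/n).


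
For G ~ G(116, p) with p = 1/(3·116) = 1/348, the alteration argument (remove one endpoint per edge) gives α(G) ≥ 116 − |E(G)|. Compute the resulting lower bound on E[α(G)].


E[|E(G)|] = C(116, 2)·p = 6670 · (1/348) = 115/6.
E[α(G)] ≥ n − E[|E(G)|] = 116 − 115/6 = 581/6.
Numerically: ≈ 96.833333.
(This is only a lower bound; the true E[α(G)] may be larger.)

E[α(G)] ≥ 581/6 ≈ 96.833333.


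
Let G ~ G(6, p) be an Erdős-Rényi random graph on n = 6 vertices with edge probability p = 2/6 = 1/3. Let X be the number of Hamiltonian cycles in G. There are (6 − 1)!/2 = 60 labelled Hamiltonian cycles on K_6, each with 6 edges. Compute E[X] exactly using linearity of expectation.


K_6 has (6 − 1)!/2 = 60 labelled Hamiltonian cycles.
For each such Hamiltonian cycle H, let X_H = 1 if all 6 edges of H are present in G. Then P[X_H = 1] = p^{6} = (1/3)^{6} = 1/729.
By linearity of expectation: E[X] = Σ_H E[X_H] = 60 · p^{6} = 60 · 1/729 = 20/243.
Numerically: E[X] ≈ 0.0823.

E[X] = 60 · (1/3)^{6} = 20/243 ≈ 0.0823.


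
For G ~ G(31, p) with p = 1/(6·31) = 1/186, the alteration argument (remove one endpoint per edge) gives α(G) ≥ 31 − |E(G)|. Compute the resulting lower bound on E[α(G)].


E[|E(G)|] = C(31, 2)·p = 465 · (1/186) = 5/2.
E[α(G)] ≥ n − E[|E(G)|] = 31 − 5/2 = 57/2.
Numerically: ≈ 28.50000.
(This is only a lower bound; the true E[α(G)] may be larger.)

E[α(G)] ≥ 57/2 ≈ 28.50000.


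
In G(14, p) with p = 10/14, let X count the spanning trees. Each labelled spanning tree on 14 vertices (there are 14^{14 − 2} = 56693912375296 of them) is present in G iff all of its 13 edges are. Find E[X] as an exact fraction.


K_14 has 14^{14 − 2} = 56693912375296 labelled spanning trees.
For each such spanning tree H, let X_H = 1 if all 13 edges of H are present in G. Then P[X_H = 1] = p^{13} = (5/7)^{13} = 1220703125/96889010407.
Summing the indicators: E[X] = Σ_H E[X_H] = 56693912375296 · p^{13} = 56693912375296 · 1220703125/96889010407 = 5000000000000/7.
Numerically: E[X] ≈ 7.14286e+11.

E[X] = 56693912375296 · (5/7)^{13} = 5000000000000/7 ≈ 7.14286e+11.


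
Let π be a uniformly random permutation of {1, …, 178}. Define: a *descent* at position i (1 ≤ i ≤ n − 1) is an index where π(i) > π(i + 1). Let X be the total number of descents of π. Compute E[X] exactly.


Write X = Σ X_I over i = 1, …, 177, with X_I the indicator of one descent.
There are 177 indicators.
For each fixed i, the pair (π(i), π(i+1)) is a uniformly random ordered pair of distinct values from {1, …, 178}; by symmetry P[π(i) > π(i+1)] = 1/2.
By linearity: E[X] = 177 · (1/2) = (178 − 1) · (1/2) = 177/2 ≈ 88.500000.

E[X] = 177/2 = 88.500000.


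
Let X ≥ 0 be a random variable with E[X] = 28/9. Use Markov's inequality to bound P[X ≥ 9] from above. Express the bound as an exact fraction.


μ = E[X] = 28/9, a = 9.
Markov: P[X ≥ 9] ≤ μ/a = (28/9)/9 = 28/81.
Numerically: ≈ 0.345679.
(Since a = 9 > μ = 3.111111, the bound 28/81 is < 1 and informative.)

P[X ≥ 9] ≤ 28/81 ≈ 0.345679.


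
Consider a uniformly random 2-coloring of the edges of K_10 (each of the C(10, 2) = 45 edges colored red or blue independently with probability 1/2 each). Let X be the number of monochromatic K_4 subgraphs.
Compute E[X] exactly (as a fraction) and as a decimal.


Let X = Σ_S X_S over the C(10, 4) = 210 subsets S of size 4, where X_S = 1 if the K_4 on S is monochromatic.
For a fixed S, the K_4 on S has C(4, 2) = 6 edges. P[all 6 edges red] = (1/2)^6, and likewise for blue, so P[monochromatic] = 2·(1/2)^6 = 2^{1 − 6} = 1/32.
By linearity: E[X] = C(10, 4) · 2^{1 − 6} = 210 · 1/32 = 105/16.
Numerically: E[X] ≈ 6.562500.

E[X] = C(10,4)·2^(1−C(4,2)) = 105/16 ≈ 6.562500.


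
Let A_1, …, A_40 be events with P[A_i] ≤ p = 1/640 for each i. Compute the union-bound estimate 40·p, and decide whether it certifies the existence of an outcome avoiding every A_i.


Union bound: P[∪_{i=1}^{40} A_i] ≤ Σ_i P[A_i] ≤ 40·p = 40·(1/640) = 1/16.
Numerically: 1/16 ≈ 0.0625.
Is 1/16 < 1? YES.
Since P[∪ A_i] ≤ 1/16 < 1, the complement has P[∩ A_i^c] ≥ 1 − 1/16 = 15/16 > 0, so some outcome avoids every A_i.

40·p = 1/16 ≈ 0.0625; existence CERTIFIED by the union bound.


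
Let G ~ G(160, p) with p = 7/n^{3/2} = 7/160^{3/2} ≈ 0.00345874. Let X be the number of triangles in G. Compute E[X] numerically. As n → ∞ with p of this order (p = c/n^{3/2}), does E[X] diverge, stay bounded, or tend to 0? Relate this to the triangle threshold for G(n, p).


Number of potential triangles: C(160, 3) = 669920.
Each occurs with probability p³ ≈ (0.00345874)³ ≈ 4.13765426e-08.
By linearity: E[X] = C(160, 3)·p³ ≈ 669920 · 4.13765426e-08 ≈ 0.027719.
Since α = 3/2 > 1, p = c/n^{3/2} = o(1/n) is below the triangle threshold p ~ 1/n. Asymptotically E[X] ~ (c³/6)·n^{3(1−α)} = (7³/6)·n^{-1.5} → 0, so by Markov's inequality G has no triangles w.h.p.

E[X] ≈ 0.027719; in regime p = Θ(1/n^{3/2}) E[X] tends to 0 (below the triangle threshold p ~ 1/n).


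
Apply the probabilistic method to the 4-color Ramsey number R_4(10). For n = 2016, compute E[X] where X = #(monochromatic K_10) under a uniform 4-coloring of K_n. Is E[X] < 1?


E[X] = C(2016, 10) · 4^{1 − 45} = 298835995845288230309989008 · 4^{−44} = 298835995845288230309989008/309485009821345068724781056.
As a reduced fraction: E[X] = 18677249740330514394374313/19342813113834066795298816 ≈ 0.965591.
Is E[X] < 1? YES.
Since E[X] < 1, there exists a 4-coloring of K_{2016} with no monochromatic K_10; hence R_4(10) > 2016.

E[X] = 18677249740330514394374313/19342813113834066795298816 ≈ 0.965591; E[X] < 1, so R_4(10) > 2016.


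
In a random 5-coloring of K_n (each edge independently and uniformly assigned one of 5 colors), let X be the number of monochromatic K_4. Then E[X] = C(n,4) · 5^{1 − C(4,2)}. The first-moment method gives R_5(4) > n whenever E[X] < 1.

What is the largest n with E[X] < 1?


We need C(n, 4) · 5^{1 − 6} < 1, i.e. C(n, 4) < 5^{6 − 1} = 3125.
Check values of n near the boundary:
  n = 16: C(16, 4) = 1820; 1820 < 3125? YES
  n = 17: C(17, 4) = 2380; 2380 < 3125? YES
  n = 18: C(18, 4) = 3060; 3060 < 3125? YES
  n = 19: C(19, 4) = 3876; 3876 < 3125? NO
  n = 20: C(20, 4) = 4845; 4845 < 3125? NO
  n = 21: C(21, 4) = 5985; 5985 < 3125? NO
The largest n with C(n, 4) < 3125 is n = 18 (where E[X] = 612/625 ≈ 0.979200). Hence R_5(4) > 18, i.e. R_5(4) ≥ 19.

Largest n = 18; hence R_5(4) > 18.


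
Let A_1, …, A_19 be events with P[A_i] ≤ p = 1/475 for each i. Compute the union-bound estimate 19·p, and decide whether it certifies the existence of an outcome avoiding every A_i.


Union bound: P[∪_{i=1}^{19} A_i] ≤ Σ_i P[A_i] ≤ 19·p = 19·(1/475) = 1/25.
Numerically: 1/25 ≈ 0.040000.
Is 1/25 < 1? YES.
Since P[∪ A_i] ≤ 1/25 < 1, the complement has P[∩ A_i^c] ≥ 1 − 1/25 = 24/25 > 0, so some outcome avoids every A_i.

19·p = 1/25 ≈ 0.040000; existence CERTIFIED by the union bound.


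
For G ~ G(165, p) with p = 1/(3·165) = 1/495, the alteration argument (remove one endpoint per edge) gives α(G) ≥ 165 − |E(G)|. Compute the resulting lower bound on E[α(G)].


E[|E(G)|] = C(165, 2)·p = 13530 · (1/495) = 82/3.
E[α(G)] ≥ n − E[|E(G)|] = 165 − 82/3 = 413/3.
Numerically: ≈ 137.6667.
(This is only a lower bound; the true E[α(G)] may be larger.)

E[α(G)] ≥ 413/3 ≈ 137.6667.


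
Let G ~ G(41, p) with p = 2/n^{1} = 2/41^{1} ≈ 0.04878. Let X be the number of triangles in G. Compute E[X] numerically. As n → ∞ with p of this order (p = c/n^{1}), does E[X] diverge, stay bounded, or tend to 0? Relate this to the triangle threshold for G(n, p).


Number of potential triangles: C(41, 3) = 10660.
Each occurs with probability p³ ≈ (0.04878)³ ≈ 1.160749e-04.
By linearity: E[X] = C(41, 3)·p³ ≈ 10660 · 1.160749e-04 ≈ 1.2374.
Here α = 1, so p = 2/n is exactly at the triangle threshold p ~ 1/n. Asymptotically E[X] → c³/6 = 2³/6 = 4/3 ≈ 1.3333, a bounded constant. In this regime the triangle count is asymptotically Poisson(c³/6).

E[X] ≈ 1.2374; in regime p = Θ(1/n^{1}) E[X] stays bounded (at the triangle threshold p ~ 1/n).


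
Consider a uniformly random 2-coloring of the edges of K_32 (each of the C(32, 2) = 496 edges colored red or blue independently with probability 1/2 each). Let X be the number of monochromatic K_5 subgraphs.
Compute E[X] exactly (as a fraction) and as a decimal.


Let X = Σ_S X_S over the C(32, 5) = 201376 subsets S of size 5, where X_S = 1 if the K_5 on S is monochromatic.
For a fixed S, the K_5 on S has C(5, 2) = 10 edges. P[all 10 edges red] = (1/2)^10, and likewise for blue, so P[monochromatic] = 2·(1/2)^10 = 2^{1 − 10} = 1/512.
Summing: E[X] = C(32, 5) · 2^{1 − 10} = 201376 · 1/512 = 6293/16.
Numerically: E[X] ≈ 393.312500.

E[X] = C(32,5)·2^(1−C(5,2)) = 6293/16 ≈ 393.312500.


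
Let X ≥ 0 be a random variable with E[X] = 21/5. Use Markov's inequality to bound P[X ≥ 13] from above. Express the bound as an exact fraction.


μ = E[X] = 21/5, a = 13.
Markov: P[X ≥ 13] ≤ μ/a = (21/5)/13 = 21/65.
Numerically: ≈ 0.32308.
(Since a = 13 > μ = 4.20000, the bound 21/65 is < 1 and informative.)

P[X ≥ 13] ≤ 21/65 ≈ 0.32308.


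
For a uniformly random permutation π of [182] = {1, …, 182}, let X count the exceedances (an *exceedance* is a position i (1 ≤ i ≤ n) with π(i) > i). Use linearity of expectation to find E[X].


Write X = Σ_{i=1}^{182} X_i, where X_i = 1_{π(i) > i}.
For each fixed i, π(i) is uniform over {1, …, 182} (marginal of a uniform permutation), so P[π(i) > i] = (n − i)/n. Summing: Σ_{i=1}^{182} (n − i)/n = (0 + 1 + … + 181)/182 = 182(182 − 1)/(2·182) = (182 − 1)/2.
Hence E[X] = Σ_{i=1}^{182} (182 − i)/182 = 181/2 ≈ 90.500000.

E[X] = 181/2 = 90.500000.


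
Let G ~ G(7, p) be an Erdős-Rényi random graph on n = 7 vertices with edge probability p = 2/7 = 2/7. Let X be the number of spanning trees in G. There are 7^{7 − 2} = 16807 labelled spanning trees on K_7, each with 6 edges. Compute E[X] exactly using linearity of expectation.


K_7 has 7^{7 − 2} = 16807 labelled spanning trees.
For each such spanning tree H, let X_H = 1 if all 6 edges of H are present in G. Then P[X_H = 1] = p^{6} = (2/7)^{6} = 64/117649.
Summing the indicators: E[X] = Σ_H E[X_H] = 16807 · p^{6} = 16807 · 64/117649 = 64/7.
Numerically: E[X] ≈ 9.14286.

E[X] = 16807 · (2/7)^{6} = 64/7 ≈ 9.14286.


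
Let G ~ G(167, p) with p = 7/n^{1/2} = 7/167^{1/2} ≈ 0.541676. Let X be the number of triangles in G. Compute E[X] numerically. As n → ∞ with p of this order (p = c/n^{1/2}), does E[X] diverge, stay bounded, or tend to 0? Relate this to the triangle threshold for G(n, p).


Number of potential triangles: C(167, 3) = 762355.
Each occurs with probability p³ ≈ (0.541676)³ ≈ 1.58934951e-01.
By linearity: E[X] = C(167, 3)·p³ ≈ 762355 · 1.58934951e-01 ≈ 121164.854839.
Since α = 1/2 < 1, p = c/n^{1/2} ≫ 1/n is above the triangle threshold p ~ 1/n. Asymptotically E[X] ~ (c³/6)·n^{3(1−α)} = (7³/6)·n^{1.5} → ∞; triangles are abundant w.h.p.

E[X] ≈ 121164.854839; in regime p = Θ(1/n^{1/2}) E[X] diverges (above the triangle threshold p ~ 1/n).


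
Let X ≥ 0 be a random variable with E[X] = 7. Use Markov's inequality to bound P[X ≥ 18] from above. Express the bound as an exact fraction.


μ = E[X] = 7, a = 18.
Markov: P[X ≥ 18] ≤ μ/a = (7)/18 = 7/18.
Numerically: ≈ 0.38889.
(Since a = 18 > μ = 7.00000, the bound 7/18 is < 1 and informative.)

P[X ≥ 18] ≤ 7/18 ≈ 0.38889.


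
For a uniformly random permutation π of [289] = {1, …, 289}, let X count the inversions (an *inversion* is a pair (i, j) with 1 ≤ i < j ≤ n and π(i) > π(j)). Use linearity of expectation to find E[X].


Write X = Σ X_I over the C(289, 2) = 41616 pairs i < j, with X_I the indicator of one inversion.
There are 41616 indicators.
For each fixed pair i < j, the values π(i) and π(j) are two distinct elements of {1, …, 289} in uniformly random order; by symmetry P[π(i) > π(j)] = 1/2.
By linearity: E[X] = 41616 · (1/2) = C(289, 2) · (1/2) = 41616/2 = 20808 ≈ 20808.0000.

E[X] = 20808 = 20808.0000.


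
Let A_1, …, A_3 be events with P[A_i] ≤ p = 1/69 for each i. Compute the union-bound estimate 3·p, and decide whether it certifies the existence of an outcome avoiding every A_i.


Union bound: P[∪_{i=1}^{3} A_i] ≤ Σ_i P[A_i] ≤ 3·p = 3·(1/69) = 1/23.
Numerically: 1/23 ≈ 0.043.
Is 1/23 < 1? YES.
Since P[∪ A_i] ≤ 1/23 < 1, the complement has P[∩ A_i^c] ≥ 1 − 1/23 = 22/23 > 0, so some outcome avoids every A_i.

3·p = 1/23 ≈ 0.043; existence CERTIFIED by the union bound.


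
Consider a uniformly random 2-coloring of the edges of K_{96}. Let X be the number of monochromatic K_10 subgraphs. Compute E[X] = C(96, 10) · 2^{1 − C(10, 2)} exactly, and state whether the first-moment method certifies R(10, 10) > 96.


E[X] = C(96, 10) · 2^{1 − 45} = 11279926456656 · 2^{−44} = 11279926456656/17592186044416.
As a reduced fraction: E[X] = 704995403541/1099511627776 ≈ 0.6412.
Is E[X] < 1? YES.
Since E[X] < 1, there exists a 2-coloring of K_{96} with no monochromatic K_10; hence R(10, 10) > 96.

E[X] = 704995403541/1099511627776 ≈ 0.6412; E[X] < 1, so R(10, 10) > 96.


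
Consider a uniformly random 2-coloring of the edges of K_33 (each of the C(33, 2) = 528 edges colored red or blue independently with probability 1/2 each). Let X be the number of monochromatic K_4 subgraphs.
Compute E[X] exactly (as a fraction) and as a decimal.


Let X = Σ_S X_S over the C(33, 4) = 40920 subsets S of size 4, where X_S = 1 if the K_4 on S is monochromatic.
For a fixed S, the K_4 on S has C(4, 2) = 6 edges. P[all 6 edges red] = (1/2)^6, and likewise for blue, so P[monochromatic] = 2·(1/2)^6 = 2^{1 − 6} = 1/32.
By linearity: E[X] = C(33, 4) · 2^{1 − 6} = 40920 · 1/32 = 5115/4.
Numerically: E[X] ≈ 1278.7500.

E[X] = C(33,4)·2^(1−C(4,2)) = 5115/4 ≈ 1278.7500.


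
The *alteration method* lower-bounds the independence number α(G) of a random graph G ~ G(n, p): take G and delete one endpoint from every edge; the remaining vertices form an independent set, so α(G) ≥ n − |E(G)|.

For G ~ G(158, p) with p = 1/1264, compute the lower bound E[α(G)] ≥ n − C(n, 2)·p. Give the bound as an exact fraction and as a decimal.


E[|E(G)|] = C(158, 2)·p = 12403 · (1/1264) = 157/16.
E[α(G)] ≥ n − E[|E(G)|] = 158 − 157/16 = 2371/16.
Numerically: ≈ 148.1875.
(This is only a lower bound; the true E[α(G)] may be larger.)

E[α(G)] ≥ 2371/16 ≈ 148.1875.


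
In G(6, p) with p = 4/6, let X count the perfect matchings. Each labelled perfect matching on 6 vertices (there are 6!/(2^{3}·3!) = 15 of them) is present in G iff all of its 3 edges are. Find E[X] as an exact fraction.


K_6 has 6!/(2^{3}·3!) = 15 labelled perfect matchings.
For each such perfect matching H, let X_H = 1 if all 3 edges of H are present in G. Then P[X_H = 1] = p^{3} = (2/3)^{3} = 8/27.
By linearity of expectation: E[X] = Σ_H E[X_H] = 15 · p^{3} = 15 · 8/27 = 40/9.
Numerically: E[X] ≈ 4.4444.

E[X] = 15 · (2/3)^{3} = 40/9 ≈ 4.4444.


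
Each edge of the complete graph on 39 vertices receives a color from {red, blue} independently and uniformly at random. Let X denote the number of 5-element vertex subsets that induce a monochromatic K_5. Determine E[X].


Let X = Σ_S X_S over the C(39, 5) = 575757 subsets S of size 5, where X_S = 1 if the K_5 on S is monochromatic.
For a fixed S, the K_5 on S has C(5, 2) = 10 edges. P[all 10 edges red] = (1/2)^10, and likewise for blue, so P[monochromatic] = 2·(1/2)^10 = 2^{1 − 10} = 1/512.
By linearity of expectation: E[X] = C(39, 5) · 2^{1 − 10} = 575757 · 1/512 = 575757/512.
Numerically: E[X] ≈ 1124.5254.

E[X] = C(39,5)·2^(1−C(5,2)) = 575757/512 ≈ 1124.5254.


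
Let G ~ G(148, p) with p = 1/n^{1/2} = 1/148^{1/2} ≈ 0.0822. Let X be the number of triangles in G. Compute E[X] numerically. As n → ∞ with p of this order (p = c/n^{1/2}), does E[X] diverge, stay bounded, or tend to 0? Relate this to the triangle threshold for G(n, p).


Number of potential triangles: C(148, 3) = 529396.
Each occurs with probability p³ ≈ (0.0822)³ ≈ 5.554020e-04.
By linearity: E[X] = C(148, 3)·p³ ≈ 529396 · 5.554020e-04 ≈ 294.0276.
Since α = 1/2 < 1, p = c/n^{1/2} ≫ 1/n is above the triangle threshold p ~ 1/n. Asymptotically E[X] ~ (c³/6)·n^{3(1−α)} = (1³/6)·n^{1.5} → ∞; triangles are abundant w.h.p.

E[X] ≈ 294.0276; in regime p = Θ(1/n^{1/2}) E[X] diverges (above the triangle threshold p ~ 1/n).


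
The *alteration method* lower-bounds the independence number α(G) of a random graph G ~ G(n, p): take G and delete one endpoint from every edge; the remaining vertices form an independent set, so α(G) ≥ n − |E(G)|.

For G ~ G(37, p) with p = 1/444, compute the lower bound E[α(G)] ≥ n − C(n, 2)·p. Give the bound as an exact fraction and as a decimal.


E[|E(G)|] = C(37, 2)·p = 666 · (1/444) = 3/2.
E[α(G)] ≥ n − E[|E(G)|] = 37 − 3/2 = 71/2.
Numerically: ≈ 35.5000.
(This is only a lower bound; the true E[α(G)] may be larger.)

E[α(G)] ≥ 71/2 ≈ 35.5000.


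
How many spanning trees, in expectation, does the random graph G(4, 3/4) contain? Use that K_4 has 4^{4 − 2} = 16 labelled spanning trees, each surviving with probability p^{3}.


K_4 has 4^{4 − 2} = 16 labelled spanning trees.
For each such spanning tree H, let X_H = 1 if all 3 edges of H are present in G. Then P[X_H = 1] = p^{3} = (3/4)^{3} = 27/64.
By linearity of expectation: E[X] = Σ_H E[X_H] = 16 · p^{3} = 16 · 27/64 = 27/4.
Numerically: E[X] ≈ 6.75.

E[X] = 16 · (3/4)^{3} = 27/4 ≈ 6.75.


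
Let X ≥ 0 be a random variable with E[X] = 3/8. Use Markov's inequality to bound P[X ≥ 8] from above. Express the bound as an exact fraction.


μ = E[X] = 3/8, a = 8.
Markov: P[X ≥ 8] ≤ μ/a = (3/8)/8 = 3/64.
Numerically: ≈ 0.04688.
(Since a = 8 > μ = 0.37500, the bound 3/64 is < 1 and informative.)

P[X ≥ 8] ≤ 3/64 ≈ 0.04688.


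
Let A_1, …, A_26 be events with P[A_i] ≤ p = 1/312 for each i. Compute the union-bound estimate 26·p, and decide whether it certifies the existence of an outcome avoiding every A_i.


Union bound: P[∪_{i=1}^{26} A_i] ≤ Σ_i P[A_i] ≤ 26·p = 26·(1/312) = 1/12.
Numerically: 1/12 ≈ 0.0833.
Is 1/12 < 1? YES.
Since P[∪ A_i] ≤ 1/12 < 1, the complement has P[∩ A_i^c] ≥ 1 − 1/12 = 11/12 > 0, so some outcome avoids every A_i.

26·p = 1/12 ≈ 0.0833; existence CERTIFIED by the union bound.


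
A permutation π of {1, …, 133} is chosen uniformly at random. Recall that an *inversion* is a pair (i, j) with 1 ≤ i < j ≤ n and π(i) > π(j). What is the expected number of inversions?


Write X = Σ X_I over the C(133, 2) = 8778 pairs i < j, with X_I the indicator of one inversion.
There are 8778 indicators.
For each fixed pair i < j, the values π(i) and π(j) are two distinct elements of {1, …, 133} in uniformly random order; by symmetry P[π(i) > π(j)] = 1/2.
By linearity: E[X] = 8778 · (1/2) = C(133, 2) · (1/2) = 8778/2 = 4389 ≈ 4389.0000.

E[X] = 4389 = 4389.0000.


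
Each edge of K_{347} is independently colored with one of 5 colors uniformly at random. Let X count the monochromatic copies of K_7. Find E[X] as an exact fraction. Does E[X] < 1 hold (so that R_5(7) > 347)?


E[X] = C(347, 7) · 5^{1 − 21} = 113090774900334 · 5^{−20} = 113090774900334/95367431640625.
As a reduced fraction: E[X] = 113090774900334/95367431640625 ≈ 1.1858427.
Is E[X] < 1? NO.
Since E[X] ≥ 1, the first-moment bound is inconclusive at n = 347; it does NOT by itself certify R_5(7) > 347.

E[X] = 113090774900334/95367431640625 ≈ 1.1858427; E[X] ≥ 1; first-moment method inconclusive here.


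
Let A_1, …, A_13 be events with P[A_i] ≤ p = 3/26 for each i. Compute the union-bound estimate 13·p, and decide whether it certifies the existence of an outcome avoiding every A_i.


Union bound: P[∪_{i=1}^{13} A_i] ≤ Σ_i P[A_i] ≤ 13·p = 13·(3/26) = 3/2.
Numerically: 3/2 ≈ 1.5000.
Is 3/2 < 1? NO.
Since the bound 3/2 is ≥ 1, the union bound is uninformative here; it does NOT by itself certify existence.

13·p = 3/2 ≈ 1.5000; existence NOT certified by the union bound.


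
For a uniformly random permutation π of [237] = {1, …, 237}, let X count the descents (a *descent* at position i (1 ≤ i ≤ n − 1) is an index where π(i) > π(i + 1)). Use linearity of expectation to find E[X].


Write X = Σ X_I over i = 1, …, 236, with X_I the indicator of one descent.
There are 236 indicators.
For each fixed i, the pair (π(i), π(i+1)) is a uniformly random ordered pair of distinct values from {1, …, 237}; by symmetry P[π(i) > π(i+1)] = 1/2.
By linearity: E[X] = 236 · (1/2) = (237 − 1) · (1/2) = 118 ≈ 118.0000.

E[X] = 118 = 118.0000.


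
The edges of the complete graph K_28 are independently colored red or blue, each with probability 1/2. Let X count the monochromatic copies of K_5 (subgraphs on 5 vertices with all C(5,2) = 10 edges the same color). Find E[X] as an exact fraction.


Let X = Σ_S X_S over the C(28, 5) = 98280 subsets S of size 5, where X_S = 1 if the K_5 on S is monochromatic.
For a fixed S, the K_5 on S has C(5, 2) = 10 edges. P[all 10 edges red] = (1/2)^10, and likewise for blue, so P[monochromatic] = 2·(1/2)^10 = 2^{1 − 10} = 1/512.
Summing: E[X] = C(28, 5) · 2^{1 − 10} = 98280 · 1/512 = 12285/64.
Numerically: E[X] ≈ 191.953125.

E[X] = C(28,5)·2^(1−C(5,2)) = 12285/64 ≈ 191.953125.


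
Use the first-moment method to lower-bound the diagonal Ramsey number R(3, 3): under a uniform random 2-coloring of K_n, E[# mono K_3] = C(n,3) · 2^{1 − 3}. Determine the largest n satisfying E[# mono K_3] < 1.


We need C(n, 3) · 2^{1 − 3} < 1, i.e. C(n, 3) < 2^{3 − 1} = 4.
Check values of n near the boundary:
  n = 3: C(3, 3) = 1; 1 < 4? YES
  n = 4: C(4, 3) = 4; 4 < 4? NO
  n = 5: C(5, 3) = 10; 10 < 4? NO
  n = 6: C(6, 3) = 20; 20 < 4? NO
The largest n with C(n, 3) < 4 is n = 3 (where E[X] = 1/4 ≈ 0.2500000). Hence R(3, 3) > 3, i.e. R(3, 3) ≥ 4.

Largest n = 3; hence R(3, 3) > 3.


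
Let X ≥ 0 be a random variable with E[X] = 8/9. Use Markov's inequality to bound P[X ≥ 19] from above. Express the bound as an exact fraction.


μ = E[X] = 8/9, a = 19.
Markov: P[X ≥ 19] ≤ μ/a = (8/9)/19 = 8/171.
Numerically: ≈ 0.04678.
(Since a = 19 > μ = 0.88889, the bound 8/171 is < 1 and informative.)

P[X ≥ 19] ≤ 8/171 ≈ 0.04678.


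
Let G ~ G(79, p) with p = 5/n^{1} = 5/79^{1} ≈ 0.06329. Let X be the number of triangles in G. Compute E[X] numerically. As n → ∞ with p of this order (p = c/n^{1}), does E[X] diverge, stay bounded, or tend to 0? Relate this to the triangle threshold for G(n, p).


Number of potential triangles: C(79, 3) = 79079.
Each occurs with probability p³ ≈ (0.06329)³ ≈ 2.535296e-04.
By linearity: E[X] = C(79, 3)·p³ ≈ 79079 · 2.535296e-04 ≈ 20.0489.
Here α = 1, so p = 5/n is exactly at the triangle threshold p ~ 1/n. Asymptotically E[X] → c³/6 = 5³/6 = 125/6 ≈ 20.8333, a bounded constant. In this regime the triangle count is asymptotically Poisson(c³/6).

E[X] ≈ 20.0489; in regime p = Θ(1/n^{1}) E[X] stays bounded (at the triangle threshold p ~ 1/n).


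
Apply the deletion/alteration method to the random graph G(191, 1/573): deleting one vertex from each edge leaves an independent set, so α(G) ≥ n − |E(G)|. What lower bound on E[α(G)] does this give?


E[|E(G)|] = C(191, 2)·p = 18145 · (1/573) = 95/3.
E[α(G)] ≥ n − E[|E(G)|] = 191 − 95/3 = 478/3.
Numerically: ≈ 159.33333.
(This is only a lower bound; the true E[α(G)] may be larger.)

E[α(G)] ≥ 478/3 ≈ 159.33333.


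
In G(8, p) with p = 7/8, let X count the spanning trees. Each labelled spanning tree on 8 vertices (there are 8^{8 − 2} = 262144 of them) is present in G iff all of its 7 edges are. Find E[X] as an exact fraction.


K_8 has 8^{8 − 2} = 262144 labelled spanning trees.
For each such spanning tree H, let X_H = 1 if all 7 edges of H are present in G. Then P[X_H = 1] = p^{7} = (7/8)^{7} = 823543/2097152.
By linearity: E[X] = Σ_H E[X_H] = 262144 · p^{7} = 262144 · 823543/2097152 = 823543/8.
Numerically: E[X] ≈ 1.03e+05.

E[X] = 262144 · (7/8)^{7} = 823543/8 ≈ 1.03e+05.


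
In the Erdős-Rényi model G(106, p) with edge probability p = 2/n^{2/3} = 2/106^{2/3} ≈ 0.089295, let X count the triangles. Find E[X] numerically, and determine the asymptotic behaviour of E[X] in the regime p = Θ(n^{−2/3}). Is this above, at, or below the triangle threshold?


Number of potential triangles: C(106, 3) = 192920.
Each occurs with probability p³ ≈ (0.089295)³ ≈ 7.1199715e-04.
By linearity: E[X] = C(106, 3)·p³ ≈ 192920 · 7.1199715e-04 ≈ 137.35849.
Since α = 2/3 < 1, p = c/n^{2/3} ≫ 1/n is above the triangle threshold p ~ 1/n. Asymptotically E[X] ~ (c³/6)·n^{3(1−α)} = (2³/6)·n^{1} → ∞; triangles are abundant w.h.p.

E[X] ≈ 137.35849; in regime p = Θ(1/n^{2/3}) E[X] diverges (above the triangle threshold p ~ 1/n).


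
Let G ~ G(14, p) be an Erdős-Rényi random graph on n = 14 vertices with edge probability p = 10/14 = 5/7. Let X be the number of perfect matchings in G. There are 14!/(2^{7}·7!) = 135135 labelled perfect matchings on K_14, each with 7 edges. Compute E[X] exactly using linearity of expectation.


K_14 has 14!/(2^{7}·7!) = 135135 labelled perfect matchings.
For each such perfect matching H, let X_H = 1 if all 7 edges of H are present in G. Then P[X_H = 1] = p^{7} = (5/7)^{7} = 78125/823543.
By linearity of expectation: E[X] = Σ_H E[X_H] = 135135 · p^{7} = 135135 · 78125/823543 = 1508203125/117649.
Numerically: E[X] ≈ 1.282e+04.

E[X] = 135135 · (5/7)^{7} = 1508203125/117649 ≈ 1.282e+04.


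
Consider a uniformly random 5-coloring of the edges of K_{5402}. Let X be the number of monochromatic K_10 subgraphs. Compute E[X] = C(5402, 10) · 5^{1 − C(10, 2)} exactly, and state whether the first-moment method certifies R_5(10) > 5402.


E[X] = C(5402, 10) · 5^{1 − 45} = 5783128765113072203495407534935 · 5^{−44} = 5783128765113072203495407534935/5684341886080801486968994140625.
As a reduced fraction: E[X] = 1156625753022614440699081506987/1136868377216160297393798828125 ≈ 1.0174.
Is E[X] < 1? NO.
Since E[X] ≥ 1, the first-moment bound is inconclusive at n = 5402; it does NOT by itself certify R_5(10) > 5402.

E[X] = 1156625753022614440699081506987/1136868377216160297393798828125 ≈ 1.0174; E[X] ≥ 1; first-moment method inconclusive here.


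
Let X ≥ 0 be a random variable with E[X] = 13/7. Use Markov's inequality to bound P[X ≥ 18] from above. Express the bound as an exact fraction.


μ = E[X] = 13/7, a = 18.
Markov: P[X ≥ 18] ≤ μ/a = (13/7)/18 = 13/126.
Numerically: ≈ 0.10317.
(Since a = 18 > μ = 1.85714, the bound 13/126 is < 1 and informative.)

P[X ≥ 18] ≤ 13/126 ≈ 0.10317.


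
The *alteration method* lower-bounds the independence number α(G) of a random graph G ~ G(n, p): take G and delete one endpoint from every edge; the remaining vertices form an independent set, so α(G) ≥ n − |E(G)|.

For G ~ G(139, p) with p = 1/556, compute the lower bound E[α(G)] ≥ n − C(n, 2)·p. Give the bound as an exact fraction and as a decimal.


E[|E(G)|] = C(139, 2)·p = 9591 · (1/556) = 69/4.
E[α(G)] ≥ n − E[|E(G)|] = 139 − 69/4 = 487/4.
Numerically: ≈ 121.7500.
(This is only a lower bound; the true E[α(G)] may be larger.)

E[α(G)] ≥ 487/4 ≈ 121.7500.


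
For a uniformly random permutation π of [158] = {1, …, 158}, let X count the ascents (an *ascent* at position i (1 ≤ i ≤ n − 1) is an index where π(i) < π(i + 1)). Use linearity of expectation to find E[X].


Write X = Σ X_I over i = 1, …, 157, with X_I the indicator of one ascent.
There are 157 indicators.
For each fixed i, the pair (π(i), π(i+1)) is a uniformly random ordered pair of distinct values from {1, …, 158}; by symmetry P[π(i) < π(i+1)] = 1/2.
By linearity: E[X] = 157 · (1/2) = (158 − 1) · (1/2) = 157/2 ≈ 78.500000.

E[X] = 157/2 = 78.500000.


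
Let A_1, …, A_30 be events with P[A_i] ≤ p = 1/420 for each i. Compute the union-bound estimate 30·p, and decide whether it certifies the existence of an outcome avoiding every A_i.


Union bound: P[∪_{i=1}^{30} A_i] ≤ Σ_i P[A_i] ≤ 30·p = 30·(1/420) = 1/14.
Numerically: 1/14 ≈ 0.0714286.
Is 1/14 < 1? YES.
Since P[∪ A_i] ≤ 1/14 < 1, the complement has P[∩ A_i^c] ≥ 1 − 1/14 = 13/14 > 0, so some outcome avoids every A_i.

30·p = 1/14 ≈ 0.0714286; existence CERTIFIED by the union bound.


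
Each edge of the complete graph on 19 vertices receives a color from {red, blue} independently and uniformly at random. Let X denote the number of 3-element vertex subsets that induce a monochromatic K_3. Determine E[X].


Let X = Σ_S X_S over the C(19, 3) = 969 subsets S of size 3, where X_S = 1 if the K_3 on S is monochromatic.
For a fixed S, the K_3 on S has C(3, 2) = 3 edges. P[all 3 edges red] = (1/2)^3, and likewise for blue, so P[monochromatic] = 2·(1/2)^3 = 2^{1 − 3} = 1/4.
By linearity of expectation: E[X] = C(19, 3) · 2^{1 − 3} = 969 · 1/4 = 969/4.
Numerically: E[X] ≈ 242.250.

E[X] = C(19,3)·2^(1−C(3,2)) = 969/4 ≈ 242.250.


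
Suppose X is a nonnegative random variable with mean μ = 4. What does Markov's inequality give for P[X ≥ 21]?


μ = E[X] = 4, a = 21.
Markov: P[X ≥ 21] ≤ μ/a = (4)/21 = 4/21.
Numerically: ≈ 0.19048.
(Since a = 21 > μ = 4.00000, the bound 4/21 is < 1 and informative.)

P[X ≥ 21] ≤ 4/21 ≈ 0.19048.


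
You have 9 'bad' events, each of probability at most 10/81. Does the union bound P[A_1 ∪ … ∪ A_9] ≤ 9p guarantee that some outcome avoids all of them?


Union bound: P[∪_{i=1}^{9} A_i] ≤ Σ_i P[A_i] ≤ 9·p = 9·(10/81) = 10/9.
Numerically: 10/9 ≈ 1.1111.
Is 10/9 < 1? NO.
Since the bound 10/9 is ≥ 1, the union bound is uninformative here; it does NOT by itself certify existence.

9·p = 10/9 ≈ 1.1111; existence NOT certified by the union bound.


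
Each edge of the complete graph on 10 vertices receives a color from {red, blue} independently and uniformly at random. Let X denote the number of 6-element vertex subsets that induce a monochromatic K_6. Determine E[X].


Let X = Σ_S X_S over the C(10, 6) = 210 subsets S of size 6, where X_S = 1 if the K_6 on S is monochromatic.
For a fixed S, the K_6 on S has C(6, 2) = 15 edges. P[all 15 edges red] = (1/2)^15, and likewise for blue, so P[monochromatic] = 2·(1/2)^15 = 2^{1 − 15} = 1/16384.
Summing: E[X] = C(10, 6) · 2^{1 − 15} = 210 · 1/16384 = 105/8192.
Numerically: E[X] ≈ 0.0128.

E[X] = C(10,6)·2^(1−C(6,2)) = 105/8192 ≈ 0.0128.


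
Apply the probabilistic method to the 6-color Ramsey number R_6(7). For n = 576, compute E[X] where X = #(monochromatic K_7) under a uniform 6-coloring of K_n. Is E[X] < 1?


E[X] = C(576, 7) · 6^{1 − 21} = 4023771393470400 · 6^{−20} = 4023771393470400/3656158440062976.
As a reduced fraction: E[X] = 6985714224775/6347497291776 ≈ 1.10055.
Is E[X] < 1? NO.
Since E[X] ≥ 1, the first-moment bound is inconclusive at n = 576; it does NOT by itself certify R_6(7) > 576.

E[X] = 6985714224775/6347497291776 ≈ 1.10055; E[X] ≥ 1; first-moment method inconclusive here.


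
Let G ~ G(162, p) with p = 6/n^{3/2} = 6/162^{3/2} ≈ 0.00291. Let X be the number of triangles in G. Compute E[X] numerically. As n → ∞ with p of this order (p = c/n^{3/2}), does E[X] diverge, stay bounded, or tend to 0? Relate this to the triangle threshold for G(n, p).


Number of potential triangles: C(162, 3) = 695520.
Each occurs with probability p³ ≈ (0.00291)³ ≈ 2.463974e-08.
By linearity: E[X] = C(162, 3)·p³ ≈ 695520 · 2.463974e-08 ≈ 0.0171.
Since α = 3/2 > 1, p = c/n^{3/2} = o(1/n) is below the triangle threshold p ~ 1/n. Asymptotically E[X] ~ (c³/6)·n^{3(1−α)} = (6³/6)·n^{-1.5} → 0, so by Markov's inequality G has no triangles w.h.p.

E[X] ≈ 0.0171; in regime p = Θ(1/n^{3/2}) E[X] tends to 0 (below the triangle threshold p ~ 1/n).


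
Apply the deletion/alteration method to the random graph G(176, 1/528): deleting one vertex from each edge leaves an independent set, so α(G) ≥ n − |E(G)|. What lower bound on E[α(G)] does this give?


E[|E(G)|] = C(176, 2)·p = 15400 · (1/528) = 175/6.
E[α(G)] ≥ n − E[|E(G)|] = 176 − 175/6 = 881/6.
Numerically: ≈ 146.83333.
(This is only a lower bound; the true E[α(G)] may be larger.)

E[α(G)] ≥ 881/6 ≈ 146.83333.


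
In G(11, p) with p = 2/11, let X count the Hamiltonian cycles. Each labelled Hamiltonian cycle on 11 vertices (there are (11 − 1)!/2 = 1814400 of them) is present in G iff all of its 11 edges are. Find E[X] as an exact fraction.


K_11 has (11 − 1)!/2 = 1814400 labelled Hamiltonian cycles.
For each such Hamiltonian cycle H, let X_H = 1 if all 11 edges of H are present in G. Then P[X_H = 1] = p^{11} = (2/11)^{11} = 2048/285311670611.
By linearity of expectation: E[X] = Σ_H E[X_H] = 1814400 · p^{11} = 1814400 · 2048/285311670611 = 3715891200/285311670611.
Numerically: E[X] ≈ 0.013024.

E[X] = 1814400 · (2/11)^{11} = 3715891200/285311670611 ≈ 0.013024.


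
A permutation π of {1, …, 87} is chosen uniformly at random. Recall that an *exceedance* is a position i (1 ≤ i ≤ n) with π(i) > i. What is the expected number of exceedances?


Write X = Σ_{i=1}^{87} X_i, where X_i = 1_{π(i) > i}.
For each fixed i, π(i) is uniform over {1, …, 87} (marginal of a uniform permutation), so P[π(i) > i] = (n − i)/n. Summing: Σ_{i=1}^{87} (n − i)/n = (0 + 1 + … + 86)/87 = 87(87 − 1)/(2·87) = (87 − 1)/2.
Hence E[X] = Σ_{i=1}^{87} (87 − i)/87 = 43 ≈ 43.000.

E[X] = 43 = 43.000.


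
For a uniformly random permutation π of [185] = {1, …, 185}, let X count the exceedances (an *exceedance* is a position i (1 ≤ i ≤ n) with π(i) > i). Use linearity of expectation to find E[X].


Write X = Σ_{i=1}^{185} X_i, where X_i = 1_{π(i) > i}.
For each fixed i, π(i) is uniform over {1, …, 185} (marginal of a uniform permutation), so P[π(i) > i] = (n − i)/n. Summing: Σ_{i=1}^{185} (n − i)/n = (0 + 1 + … + 184)/185 = 185(185 − 1)/(2·185) = (185 − 1)/2.
Hence E[X] = Σ_{i=1}^{185} (185 − i)/185 = 92 ≈ 92.000000.

E[X] = 92 = 92.000000.


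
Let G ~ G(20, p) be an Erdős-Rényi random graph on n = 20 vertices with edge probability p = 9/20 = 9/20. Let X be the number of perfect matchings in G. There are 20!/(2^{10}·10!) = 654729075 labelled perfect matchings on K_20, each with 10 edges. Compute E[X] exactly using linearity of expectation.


K_20 has 20!/(2^{10}·10!) = 654729075 labelled perfect matchings.
For each such perfect matching H, let X_H = 1 if all 10 edges of H are present in G. Then P[X_H = 1] = p^{10} = (9/20)^{10} = 3486784401/10240000000000.
By linearity of expectation: E[X] = Σ_H E[X_H] = 654729075 · p^{10} = 654729075 · 3486784401/10240000000000 = 91315965023646363/409600000000.
Numerically: E[X] ≈ 2.229e+05.

E[X] = 654729075 · (9/20)^{10} = 91315965023646363/409600000000 ≈ 2.229e+05.


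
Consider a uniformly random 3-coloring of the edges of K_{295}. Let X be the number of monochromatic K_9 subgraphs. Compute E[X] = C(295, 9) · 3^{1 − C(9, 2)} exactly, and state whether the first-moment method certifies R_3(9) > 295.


E[X] = C(295, 9) · 3^{1 − 36} = 41221140106119260 · 3^{−35} = 41221140106119260/50031545098999707.
As a reduced fraction: E[X] = 41221140106119260/50031545098999707 ≈ 0.824.
Is E[X] < 1? YES.
Since E[X] < 1, there exists a 3-coloring of K_{295} with no monochromatic K_9; hence R_3(9) > 295.

E[X] = 41221140106119260/50031545098999707 ≈ 0.824; E[X] < 1, so R_3(9) > 295.


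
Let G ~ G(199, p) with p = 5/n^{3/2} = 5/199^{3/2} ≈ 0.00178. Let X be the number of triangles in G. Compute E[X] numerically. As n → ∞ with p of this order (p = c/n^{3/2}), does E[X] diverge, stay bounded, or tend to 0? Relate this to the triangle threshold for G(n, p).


Number of potential triangles: C(199, 3) = 1293699.
Each occurs with probability p³ ≈ (0.00178)³ ≈ 5.65030e-09.
By linearity: E[X] = C(199, 3)·p³ ≈ 1293699 · 5.65030e-09 ≈ 0.007.
Since α = 3/2 > 1, p = c/n^{3/2} = o(1/n) is below the triangle threshold p ~ 1/n. Asymptotically E[X] ~ (c³/6)·n^{3(1−α)} = (5³/6)·n^{-1.5} → 0, so by Markov's inequality G has no triangles w.h.p.

E[X] ≈ 0.007; in regime p = Θ(1/n^{3/2}) E[X] tends to 0 (below the triangle threshold p ~ 1/n).


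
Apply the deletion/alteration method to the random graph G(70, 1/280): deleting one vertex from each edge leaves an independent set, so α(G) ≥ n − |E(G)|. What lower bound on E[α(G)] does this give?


E[|E(G)|] = C(70, 2)·p = 2415 · (1/280) = 69/8.
E[α(G)] ≥ n − E[|E(G)|] = 70 − 69/8 = 491/8.
Numerically: ≈ 61.37500.
(This is only a lower bound; the true E[α(G)] may be larger.)

E[α(G)] ≥ 491/8 ≈ 61.37500.


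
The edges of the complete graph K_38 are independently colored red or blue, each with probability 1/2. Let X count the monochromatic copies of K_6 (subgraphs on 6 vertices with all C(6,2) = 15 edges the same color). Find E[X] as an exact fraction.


Let X = Σ_S X_S over the C(38, 6) = 2760681 subsets S of size 6, where X_S = 1 if the K_6 on S is monochromatic.
For a fixed S, the K_6 on S has C(6, 2) = 15 edges. P[all 15 edges red] = (1/2)^15, and likewise for blue, so P[monochromatic] = 2·(1/2)^15 = 2^{1 − 15} = 1/16384.
By linearity of expectation: E[X] = C(38, 6) · 2^{1 − 15} = 2760681 · 1/16384 = 2760681/16384.
Numerically: E[X] ≈ 168.499.

E[X] = C(38,6)·2^(1−C(6,2)) = 2760681/16384 ≈ 168.499.


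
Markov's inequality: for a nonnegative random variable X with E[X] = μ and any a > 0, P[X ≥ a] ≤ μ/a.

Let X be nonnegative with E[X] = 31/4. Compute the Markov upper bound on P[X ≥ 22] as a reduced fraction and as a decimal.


μ = E[X] = 31/4, a = 22.
Markov: P[X ≥ 22] ≤ μ/a = (31/4)/22 = 31/88.
Numerically: ≈ 0.352.
(Since a = 22 > μ = 7.750, the bound 31/88 is < 1 and informative.)

P[X ≥ 22] ≤ 31/88 ≈ 0.352.


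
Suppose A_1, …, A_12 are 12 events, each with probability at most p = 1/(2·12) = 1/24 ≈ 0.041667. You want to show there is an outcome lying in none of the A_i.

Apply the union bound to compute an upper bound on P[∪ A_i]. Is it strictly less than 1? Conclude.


Union bound: P[∪_{i=1}^{12} A_i] ≤ Σ_i P[A_i] ≤ 12·p = 12·(1/24) = 1/2.
Numerically: 1/2 ≈ 0.500000.
Is 1/2 < 1? YES.
Since P[∪ A_i] ≤ 1/2 < 1, the complement has P[∩ A_i^c] ≥ 1 − 1/2 = 1/2 > 0, so some outcome avoids every A_i.

12·p = 1/2 ≈ 0.500000; existence CERTIFIED by the union bound.
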